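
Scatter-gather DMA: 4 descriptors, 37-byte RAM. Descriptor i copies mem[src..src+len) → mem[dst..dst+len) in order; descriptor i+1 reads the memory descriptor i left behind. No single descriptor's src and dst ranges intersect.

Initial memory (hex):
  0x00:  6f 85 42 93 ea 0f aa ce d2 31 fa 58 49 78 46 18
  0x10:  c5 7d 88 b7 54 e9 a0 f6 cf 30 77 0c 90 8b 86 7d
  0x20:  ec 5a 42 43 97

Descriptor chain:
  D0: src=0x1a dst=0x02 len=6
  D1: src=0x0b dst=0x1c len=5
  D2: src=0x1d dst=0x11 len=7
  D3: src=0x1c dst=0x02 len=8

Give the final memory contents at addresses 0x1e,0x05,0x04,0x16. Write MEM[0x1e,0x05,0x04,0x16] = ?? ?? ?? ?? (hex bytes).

#0 dst[0x02+6] := {0x77,0x0c,0x90,0x8b,0x86,0x7d}
#1 dst[0x1c+5] := {0x58,0x49,0x78,0x46,0x18}
#2 dst[0x11+7] := {0x49,0x78,0x46,0x18,0x5a,0x42,0x43}
#3 dst[0x02+8] := {0x58,0x49,0x78,0x46,0x18,0x5a,0x42,0x43}
query mem[0x1e]=0x78, mem[0x05]=0x46, mem[0x04]=0x78, mem[0x16]=0x42

MEM[0x1e,0x05,0x04,0x16] = 78 46 78 42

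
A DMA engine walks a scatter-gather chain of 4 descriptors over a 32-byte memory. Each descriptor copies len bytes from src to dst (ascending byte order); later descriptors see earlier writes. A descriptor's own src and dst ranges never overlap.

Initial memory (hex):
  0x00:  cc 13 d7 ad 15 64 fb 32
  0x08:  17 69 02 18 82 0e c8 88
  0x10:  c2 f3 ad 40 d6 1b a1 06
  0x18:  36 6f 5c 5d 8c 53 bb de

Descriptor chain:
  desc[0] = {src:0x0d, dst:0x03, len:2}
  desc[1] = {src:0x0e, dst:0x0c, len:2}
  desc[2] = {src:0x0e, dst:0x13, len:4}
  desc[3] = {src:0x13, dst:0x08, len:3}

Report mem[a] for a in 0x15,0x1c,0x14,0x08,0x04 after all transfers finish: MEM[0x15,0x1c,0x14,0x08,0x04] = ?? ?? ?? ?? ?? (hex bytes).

MEM[0x15,0x1c,0x14,0x08,0x04] = c2 8c 88 c8 c8

[0] 0x0d->0x03 len=2 : 0e c8
[1] 0x0e->0x0c len=2 : c8 88
[2] 0x0e->0x13 len=4 : c8 88 c2 f3
[3] 0x13->0x08 len=3 : c8 88 c2
query mem[0x15]=0xc2, mem[0x1c]=0x8c, mem[0x14]=0x88, mem[0x08]=0xc8, mem[0x04]=0xc8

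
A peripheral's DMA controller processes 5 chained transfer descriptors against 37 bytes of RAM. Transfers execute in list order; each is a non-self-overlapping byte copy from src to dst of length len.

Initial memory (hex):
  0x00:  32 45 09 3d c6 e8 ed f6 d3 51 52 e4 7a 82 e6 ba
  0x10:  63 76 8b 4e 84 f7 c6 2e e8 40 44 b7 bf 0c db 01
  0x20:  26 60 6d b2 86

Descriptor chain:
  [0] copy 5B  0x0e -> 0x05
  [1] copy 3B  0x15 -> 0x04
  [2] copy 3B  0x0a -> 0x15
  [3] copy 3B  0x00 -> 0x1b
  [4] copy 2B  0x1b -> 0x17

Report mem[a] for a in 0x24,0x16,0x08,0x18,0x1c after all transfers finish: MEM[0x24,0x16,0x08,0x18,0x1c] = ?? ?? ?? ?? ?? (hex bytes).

#0 dst[0x05+5] := {0xe6,0xba,0x63,0x76,0x8b}
#1 dst[0x04+3] := {0xf7,0xc6,0x2e}
#2 dst[0x15+3] := {0x52,0xe4,0x7a}
#3 dst[0x1b+3] := {0x32,0x45,0x09}
#4 dst[0x17+2] := {0x32,0x45}
query mem[0x24]=0x86, mem[0x16]=0xe4, mem[0x08]=0x76, mem[0x18]=0x45, mem[0x1c]=0x45

MEM[0x24,0x16,0x08,0x18,0x1c] = 86 e4 76 45 45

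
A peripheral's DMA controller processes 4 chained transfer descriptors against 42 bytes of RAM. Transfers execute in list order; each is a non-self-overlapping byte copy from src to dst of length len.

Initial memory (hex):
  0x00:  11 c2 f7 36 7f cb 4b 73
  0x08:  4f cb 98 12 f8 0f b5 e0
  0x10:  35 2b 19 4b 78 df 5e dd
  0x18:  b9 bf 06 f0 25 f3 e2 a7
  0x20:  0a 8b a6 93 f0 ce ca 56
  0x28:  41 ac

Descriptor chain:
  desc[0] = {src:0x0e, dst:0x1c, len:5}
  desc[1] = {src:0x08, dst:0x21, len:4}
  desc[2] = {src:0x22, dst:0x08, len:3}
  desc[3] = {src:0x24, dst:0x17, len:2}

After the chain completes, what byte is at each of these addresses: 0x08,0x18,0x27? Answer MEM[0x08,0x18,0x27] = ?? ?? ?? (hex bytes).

MEM[0x08,0x18,0x27] = cb ce 56

[0] 0x0e->0x1c len=5 : b5 e0 35 2b 19
[1] 0x08->0x21 len=4 : 4f cb 98 12
[2] 0x22->0x08 len=3 : cb 98 12
[3] 0x24->0x17 len=2 : 12 ce
query mem[0x08]=0xcb, mem[0x18]=0xce, mem[0x27]=0x56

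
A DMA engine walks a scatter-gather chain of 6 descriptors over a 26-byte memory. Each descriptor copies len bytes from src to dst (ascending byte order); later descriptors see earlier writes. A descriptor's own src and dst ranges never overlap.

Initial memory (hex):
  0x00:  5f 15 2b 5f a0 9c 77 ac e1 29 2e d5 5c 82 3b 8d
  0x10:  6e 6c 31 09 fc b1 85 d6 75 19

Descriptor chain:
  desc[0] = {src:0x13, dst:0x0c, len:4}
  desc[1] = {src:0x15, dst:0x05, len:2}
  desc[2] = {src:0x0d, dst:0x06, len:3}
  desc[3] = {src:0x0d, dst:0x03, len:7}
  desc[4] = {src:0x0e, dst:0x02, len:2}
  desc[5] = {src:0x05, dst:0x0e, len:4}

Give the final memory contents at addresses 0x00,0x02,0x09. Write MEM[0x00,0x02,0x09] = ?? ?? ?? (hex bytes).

MEM[0x00,0x02,0x09] = 5f b1 09

#0 dst[0x0c+4] := {0x09,0xfc,0xb1,0x85}
#1 dst[0x05+2] := {0xb1,0x85}
#2 dst[0x06+3] := {0xfc,0xb1,0x85}
#3 dst[0x03+7] := {0xfc,0xb1,0x85,0x6e,0x6c,0x31,0x09}
#4 dst[0x02+2] := {0xb1,0x85}
#5 dst[0x0e+4] := {0x85,0x6e,0x6c,0x31}
query mem[0x00]=0x5f, mem[0x02]=0xb1, mem[0x09]=0x09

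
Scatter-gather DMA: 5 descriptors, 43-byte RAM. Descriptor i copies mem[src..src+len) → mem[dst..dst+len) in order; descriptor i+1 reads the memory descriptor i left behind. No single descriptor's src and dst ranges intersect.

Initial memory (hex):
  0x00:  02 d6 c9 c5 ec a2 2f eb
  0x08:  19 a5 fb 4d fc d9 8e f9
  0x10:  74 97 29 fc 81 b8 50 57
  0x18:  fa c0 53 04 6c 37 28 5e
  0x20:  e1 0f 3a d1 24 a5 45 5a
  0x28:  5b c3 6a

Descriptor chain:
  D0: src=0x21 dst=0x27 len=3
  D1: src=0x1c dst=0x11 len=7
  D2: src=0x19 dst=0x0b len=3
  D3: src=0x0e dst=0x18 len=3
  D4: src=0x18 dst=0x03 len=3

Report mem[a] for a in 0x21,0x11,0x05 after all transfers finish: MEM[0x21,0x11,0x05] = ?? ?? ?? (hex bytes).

MEM[0x21,0x11,0x05] = 0f 6c 74

#0 dst[0x27+3] := {0x0f,0x3a,0xd1}
#1 dst[0x11+7] := {0x6c,0x37,0x28,0x5e,0xe1,0x0f,0x3a}
#2 dst[0x0b+3] := {0xc0,0x53,0x04}
#3 dst[0x18+3] := {0x8e,0xf9,0x74}
#4 dst[0x03+3] := {0x8e,0xf9,0x74}
query mem[0x21]=0x0f, mem[0x11]=0x6c, mem[0x05]=0x74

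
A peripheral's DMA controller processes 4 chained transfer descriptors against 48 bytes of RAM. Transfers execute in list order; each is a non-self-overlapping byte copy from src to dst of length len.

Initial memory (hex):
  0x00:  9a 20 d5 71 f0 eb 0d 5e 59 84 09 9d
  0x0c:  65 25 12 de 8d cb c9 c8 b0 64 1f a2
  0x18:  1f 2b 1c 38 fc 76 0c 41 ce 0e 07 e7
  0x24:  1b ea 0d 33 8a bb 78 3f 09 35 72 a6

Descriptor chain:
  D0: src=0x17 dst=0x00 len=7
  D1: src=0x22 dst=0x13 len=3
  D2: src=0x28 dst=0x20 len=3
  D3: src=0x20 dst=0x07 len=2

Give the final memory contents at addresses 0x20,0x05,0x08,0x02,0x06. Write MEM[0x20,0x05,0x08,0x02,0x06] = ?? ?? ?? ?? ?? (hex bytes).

MEM[0x20,0x05,0x08,0x02,0x06] = 8a fc bb 2b 76

#0 dst[0x00+7] := {0xa2,0x1f,0x2b,0x1c,0x38,0xfc,0x76}
#1 dst[0x13+3] := {0x07,0xe7,0x1b}
#2 dst[0x20+3] := {0x8a,0xbb,0x78}
#3 dst[0x07+2] := {0x8a,0xbb}
query mem[0x20]=0x8a, mem[0x05]=0xfc, mem[0x08]=0xbb, mem[0x02]=0x2b, mem[0x06]=0x76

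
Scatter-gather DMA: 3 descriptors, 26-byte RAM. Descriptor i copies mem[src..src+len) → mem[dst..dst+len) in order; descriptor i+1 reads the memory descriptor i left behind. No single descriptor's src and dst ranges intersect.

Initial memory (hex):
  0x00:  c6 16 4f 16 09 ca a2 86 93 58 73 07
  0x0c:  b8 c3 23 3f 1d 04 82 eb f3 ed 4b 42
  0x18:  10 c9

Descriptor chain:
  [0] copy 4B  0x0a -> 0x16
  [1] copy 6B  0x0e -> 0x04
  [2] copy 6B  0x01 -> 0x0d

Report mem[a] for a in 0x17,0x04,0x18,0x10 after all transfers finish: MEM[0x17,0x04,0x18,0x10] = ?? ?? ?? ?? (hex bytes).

[0] 0x0a->0x16 len=4 : 73 07 b8 c3
[1] 0x0e->0x04 len=6 : 23 3f 1d 04 82 eb
[2] 0x01->0x0d len=6 : 16 4f 16 23 3f 1d
query mem[0x17]=0x07, mem[0x04]=0x23, mem[0x18]=0xb8, mem[0x10]=0x23

MEM[0x17,0x04,0x18,0x10] = 07 23 b8 23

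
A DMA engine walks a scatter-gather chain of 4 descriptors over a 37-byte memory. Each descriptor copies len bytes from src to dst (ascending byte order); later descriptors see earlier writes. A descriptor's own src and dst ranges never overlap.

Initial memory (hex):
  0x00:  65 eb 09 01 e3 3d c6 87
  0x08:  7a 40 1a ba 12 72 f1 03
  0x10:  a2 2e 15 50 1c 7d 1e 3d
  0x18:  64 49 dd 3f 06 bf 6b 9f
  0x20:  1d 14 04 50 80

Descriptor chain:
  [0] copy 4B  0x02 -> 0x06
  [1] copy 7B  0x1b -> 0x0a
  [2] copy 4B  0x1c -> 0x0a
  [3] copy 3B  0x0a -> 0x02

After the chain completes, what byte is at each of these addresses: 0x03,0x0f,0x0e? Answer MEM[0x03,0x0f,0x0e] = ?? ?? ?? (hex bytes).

#0 dst[0x06+4] := {0x09,0x01,0xe3,0x3d}
#1 dst[0x0a+7] := {0x3f,0x06,0xbf,0x6b,0x9f,0x1d,0x14}
#2 dst[0x0a+4] := {0x06,0xbf,0x6b,0x9f}
#3 dst[0x02+3] := {0x06,0xbf,0x6b}
query mem[0x03]=0xbf, mem[0x0f]=0x1d, mem[0x0e]=0x9f

MEM[0x03,0x0f,0x0e] = bf 1d 9f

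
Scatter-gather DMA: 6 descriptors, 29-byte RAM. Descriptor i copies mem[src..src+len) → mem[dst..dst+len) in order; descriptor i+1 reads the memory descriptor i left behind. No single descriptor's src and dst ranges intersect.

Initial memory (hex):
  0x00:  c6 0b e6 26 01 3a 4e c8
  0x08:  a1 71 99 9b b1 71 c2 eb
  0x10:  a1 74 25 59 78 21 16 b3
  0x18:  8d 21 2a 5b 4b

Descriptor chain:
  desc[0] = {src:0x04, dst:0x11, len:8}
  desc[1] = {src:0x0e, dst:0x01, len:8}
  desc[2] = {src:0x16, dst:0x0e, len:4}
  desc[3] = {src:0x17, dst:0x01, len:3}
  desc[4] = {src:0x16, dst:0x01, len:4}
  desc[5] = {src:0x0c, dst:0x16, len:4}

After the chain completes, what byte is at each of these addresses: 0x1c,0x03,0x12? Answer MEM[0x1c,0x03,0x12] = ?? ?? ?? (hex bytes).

#0 dst[0x11+8] := {0x01,0x3a,0x4e,0xc8,0xa1,0x71,0x99,0x9b}
#1 dst[0x01+8] := {0xc2,0xeb,0xa1,0x01,0x3a,0x4e,0xc8,0xa1}
#2 dst[0x0e+4] := {0x71,0x99,0x9b,0x21}
#3 dst[0x01+3] := {0x99,0x9b,0x21}
#4 dst[0x01+4] := {0x71,0x99,0x9b,0x21}
#5 dst[0x16+4] := {0xb1,0x71,0x71,0x99}
query mem[0x1c]=0x4b, mem[0x03]=0x9b, mem[0x12]=0x3a

MEM[0x1c,0x03,0x12] = 4b 9b 3a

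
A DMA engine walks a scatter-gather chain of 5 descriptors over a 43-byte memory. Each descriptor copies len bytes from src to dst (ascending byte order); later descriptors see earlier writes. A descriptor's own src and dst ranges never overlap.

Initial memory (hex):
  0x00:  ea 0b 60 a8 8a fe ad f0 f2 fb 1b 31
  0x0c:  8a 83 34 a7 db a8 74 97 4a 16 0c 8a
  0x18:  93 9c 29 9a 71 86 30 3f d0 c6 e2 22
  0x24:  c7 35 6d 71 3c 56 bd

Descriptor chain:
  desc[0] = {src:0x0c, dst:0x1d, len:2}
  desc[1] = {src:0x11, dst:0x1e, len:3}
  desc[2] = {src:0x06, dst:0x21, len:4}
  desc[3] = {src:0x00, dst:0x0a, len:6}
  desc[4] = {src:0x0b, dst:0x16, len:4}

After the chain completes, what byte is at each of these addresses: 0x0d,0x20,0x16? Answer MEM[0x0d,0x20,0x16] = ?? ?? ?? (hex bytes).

MEM[0x0d,0x20,0x16] = a8 97 0b

#0 dst[0x1d+2] := {0x8a,0x83}
#1 dst[0x1e+3] := {0xa8,0x74,0x97}
#2 dst[0x21+4] := {0xad,0xf0,0xf2,0xfb}
#3 dst[0x0a+6] := {0xea,0x0b,0x60,0xa8,0x8a,0xfe}
#4 dst[0x16+4] := {0x0b,0x60,0xa8,0x8a}
query mem[0x0d]=0xa8, mem[0x20]=0x97, mem[0x16]=0x0b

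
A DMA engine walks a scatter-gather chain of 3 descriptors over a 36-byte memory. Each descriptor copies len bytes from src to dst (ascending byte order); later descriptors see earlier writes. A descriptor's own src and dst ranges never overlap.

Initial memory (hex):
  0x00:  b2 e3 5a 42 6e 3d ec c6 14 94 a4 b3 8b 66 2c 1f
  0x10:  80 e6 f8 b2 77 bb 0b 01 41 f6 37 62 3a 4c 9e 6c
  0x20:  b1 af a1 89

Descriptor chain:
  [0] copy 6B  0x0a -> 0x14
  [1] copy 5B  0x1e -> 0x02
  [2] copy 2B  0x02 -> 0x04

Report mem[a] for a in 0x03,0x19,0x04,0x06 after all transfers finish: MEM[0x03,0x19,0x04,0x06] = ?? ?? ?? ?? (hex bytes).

[0] 0x0a->0x14 len=6 : a4 b3 8b 66 2c 1f
[1] 0x1e->0x02 len=5 : 9e 6c b1 af a1
[2] 0x02->0x04 len=2 : 9e 6c
query mem[0x03]=0x6c, mem[0x19]=0x1f, mem[0x04]=0x9e, mem[0x06]=0xa1

MEM[0x03,0x19,0x04,0x06] = 6c 1f 9e a1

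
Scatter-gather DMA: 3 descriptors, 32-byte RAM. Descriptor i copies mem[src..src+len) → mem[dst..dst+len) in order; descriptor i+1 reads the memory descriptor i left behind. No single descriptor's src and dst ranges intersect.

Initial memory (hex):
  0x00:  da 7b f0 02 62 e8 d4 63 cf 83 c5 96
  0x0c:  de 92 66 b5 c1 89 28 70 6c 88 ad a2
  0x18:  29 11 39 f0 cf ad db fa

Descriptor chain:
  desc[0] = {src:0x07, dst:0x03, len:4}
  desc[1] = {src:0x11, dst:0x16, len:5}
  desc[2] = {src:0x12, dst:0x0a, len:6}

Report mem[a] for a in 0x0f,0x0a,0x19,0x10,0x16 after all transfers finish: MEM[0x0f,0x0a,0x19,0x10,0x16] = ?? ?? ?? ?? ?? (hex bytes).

D0: mem[0x03..0x06] <- [63 cf 83 c5]
D1: mem[0x16..0x1a] <- [89 28 70 6c 88]
D2: mem[0x0a..0x0f] <- [28 70 6c 88 89 28]
query mem[0x0f]=0x28, mem[0x0a]=0x28, mem[0x19]=0x6c, mem[0x10]=0xc1, mem[0x16]=0x89

MEM[0x0f,0x0a,0x19,0x10,0x16] = 28 28 6c c1 89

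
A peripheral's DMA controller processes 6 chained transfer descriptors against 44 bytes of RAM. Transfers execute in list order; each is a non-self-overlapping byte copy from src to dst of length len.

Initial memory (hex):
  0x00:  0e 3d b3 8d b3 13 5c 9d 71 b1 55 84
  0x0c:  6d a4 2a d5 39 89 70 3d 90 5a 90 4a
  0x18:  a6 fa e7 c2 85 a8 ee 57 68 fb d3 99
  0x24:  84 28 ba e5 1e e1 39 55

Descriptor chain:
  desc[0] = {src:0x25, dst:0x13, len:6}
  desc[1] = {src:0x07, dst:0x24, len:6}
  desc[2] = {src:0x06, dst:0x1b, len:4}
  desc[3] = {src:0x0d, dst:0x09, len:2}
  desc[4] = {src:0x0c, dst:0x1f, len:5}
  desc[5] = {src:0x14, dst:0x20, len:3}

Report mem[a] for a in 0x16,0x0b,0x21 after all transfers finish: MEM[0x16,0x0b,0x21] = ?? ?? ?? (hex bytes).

MEM[0x16,0x0b,0x21] = 1e 84 e5

[0] 0x25->0x13 len=6 : 28 ba e5 1e e1 39
[1] 0x07->0x24 len=6 : 9d 71 b1 55 84 6d
[2] 0x06->0x1b len=4 : 5c 9d 71 b1
[3] 0x0d->0x09 len=2 : a4 2a
[4] 0x0c->0x1f len=5 : 6d a4 2a d5 39
[5] 0x14->0x20 len=3 : ba e5 1e
query mem[0x16]=0x1e, mem[0x0b]=0x84, mem[0x21]=0xe5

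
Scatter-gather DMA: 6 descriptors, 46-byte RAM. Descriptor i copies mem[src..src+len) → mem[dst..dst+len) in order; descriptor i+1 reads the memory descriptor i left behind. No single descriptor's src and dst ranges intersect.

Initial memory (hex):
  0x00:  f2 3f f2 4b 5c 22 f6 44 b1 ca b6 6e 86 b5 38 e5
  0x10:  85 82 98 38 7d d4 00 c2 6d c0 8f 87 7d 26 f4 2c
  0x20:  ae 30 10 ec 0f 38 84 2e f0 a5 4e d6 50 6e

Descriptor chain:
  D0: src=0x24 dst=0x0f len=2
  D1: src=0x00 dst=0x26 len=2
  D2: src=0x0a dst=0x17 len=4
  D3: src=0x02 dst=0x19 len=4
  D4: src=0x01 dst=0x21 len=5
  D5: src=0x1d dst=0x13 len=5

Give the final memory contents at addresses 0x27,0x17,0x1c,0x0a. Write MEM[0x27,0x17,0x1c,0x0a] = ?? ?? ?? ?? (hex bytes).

MEM[0x27,0x17,0x1c,0x0a] = 3f 3f 22 b6

[0] 0x24->0x0f len=2 : 0f 38
[1] 0x00->0x26 len=2 : f2 3f
[2] 0x0a->0x17 len=4 : b6 6e 86 b5
[3] 0x02->0x19 len=4 : f2 4b 5c 22
[4] 0x01->0x21 len=5 : 3f f2 4b 5c 22
[5] 0x1d->0x13 len=5 : 26 f4 2c ae 3f
query mem[0x27]=0x3f, mem[0x17]=0x3f, mem[0x1c]=0x22, mem[0x0a]=0xb6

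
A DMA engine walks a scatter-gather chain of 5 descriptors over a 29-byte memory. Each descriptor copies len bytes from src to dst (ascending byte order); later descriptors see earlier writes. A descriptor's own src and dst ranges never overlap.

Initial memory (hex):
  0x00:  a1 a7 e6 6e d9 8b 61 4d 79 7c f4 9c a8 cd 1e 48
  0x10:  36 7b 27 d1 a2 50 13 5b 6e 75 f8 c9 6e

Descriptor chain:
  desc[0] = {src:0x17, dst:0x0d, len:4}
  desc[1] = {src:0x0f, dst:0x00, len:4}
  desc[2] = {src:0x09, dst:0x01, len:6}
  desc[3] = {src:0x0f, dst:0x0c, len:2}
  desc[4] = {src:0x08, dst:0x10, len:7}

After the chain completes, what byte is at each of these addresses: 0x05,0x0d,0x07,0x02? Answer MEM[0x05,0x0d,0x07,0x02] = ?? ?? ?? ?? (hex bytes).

[0] 0x17->0x0d len=4 : 5b 6e 75 f8
[1] 0x0f->0x00 len=4 : 75 f8 7b 27
[2] 0x09->0x01 len=6 : 7c f4 9c a8 5b 6e
[3] 0x0f->0x0c len=2 : 75 f8
[4] 0x08->0x10 len=7 : 79 7c f4 9c 75 f8 6e
query mem[0x05]=0x5b, mem[0x0d]=0xf8, mem[0x07]=0x4d, mem[0x02]=0xf4

MEM[0x05,0x0d,0x07,0x02] = 5b f8 4d f4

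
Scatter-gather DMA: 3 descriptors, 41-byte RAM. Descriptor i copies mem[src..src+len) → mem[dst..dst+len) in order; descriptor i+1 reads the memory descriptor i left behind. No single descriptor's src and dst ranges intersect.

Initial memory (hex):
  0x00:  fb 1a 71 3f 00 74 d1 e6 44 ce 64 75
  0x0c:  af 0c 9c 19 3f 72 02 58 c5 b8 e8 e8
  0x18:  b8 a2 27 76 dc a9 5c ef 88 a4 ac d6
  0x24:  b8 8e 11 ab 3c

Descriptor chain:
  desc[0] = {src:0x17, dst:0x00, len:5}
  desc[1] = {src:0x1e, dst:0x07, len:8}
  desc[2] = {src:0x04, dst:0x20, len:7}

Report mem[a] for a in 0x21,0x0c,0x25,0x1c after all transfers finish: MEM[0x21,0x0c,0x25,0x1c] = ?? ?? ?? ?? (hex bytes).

D0: mem[0x00..0x04] <- [e8 b8 a2 27 76]
D1: mem[0x07..0x0e] <- [5c ef 88 a4 ac d6 b8 8e]
D2: mem[0x20..0x26] <- [76 74 d1 5c ef 88 a4]
query mem[0x21]=0x74, mem[0x0c]=0xd6, mem[0x25]=0x88, mem[0x1c]=0xdc

MEM[0x21,0x0c,0x25,0x1c] = 74 d6 88 dc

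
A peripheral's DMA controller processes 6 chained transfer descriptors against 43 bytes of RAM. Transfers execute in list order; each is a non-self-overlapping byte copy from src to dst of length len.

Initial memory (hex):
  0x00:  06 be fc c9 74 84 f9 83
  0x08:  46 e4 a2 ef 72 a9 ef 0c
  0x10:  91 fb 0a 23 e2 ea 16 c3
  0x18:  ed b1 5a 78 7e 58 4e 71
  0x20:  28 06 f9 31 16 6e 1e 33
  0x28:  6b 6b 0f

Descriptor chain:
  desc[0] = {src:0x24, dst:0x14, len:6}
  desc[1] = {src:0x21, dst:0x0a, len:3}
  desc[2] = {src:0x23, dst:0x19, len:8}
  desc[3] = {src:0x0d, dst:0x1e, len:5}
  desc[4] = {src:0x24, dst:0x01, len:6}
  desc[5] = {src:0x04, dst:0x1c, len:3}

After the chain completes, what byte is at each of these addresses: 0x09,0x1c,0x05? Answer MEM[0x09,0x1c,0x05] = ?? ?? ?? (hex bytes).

D0: mem[0x14..0x19] <- [16 6e 1e 33 6b 6b]
D1: mem[0x0a..0x0c] <- [06 f9 31]
D2: mem[0x19..0x20] <- [31 16 6e 1e 33 6b 6b 0f]
D3: mem[0x1e..0x22] <- [a9 ef 0c 91 fb]
D4: mem[0x01..0x06] <- [16 6e 1e 33 6b 6b]
D5: mem[0x1c..0x1e] <- [33 6b 6b]
query mem[0x09]=0xe4, mem[0x1c]=0x33, mem[0x05]=0x6b

MEM[0x09,0x1c,0x05] = e4 33 6b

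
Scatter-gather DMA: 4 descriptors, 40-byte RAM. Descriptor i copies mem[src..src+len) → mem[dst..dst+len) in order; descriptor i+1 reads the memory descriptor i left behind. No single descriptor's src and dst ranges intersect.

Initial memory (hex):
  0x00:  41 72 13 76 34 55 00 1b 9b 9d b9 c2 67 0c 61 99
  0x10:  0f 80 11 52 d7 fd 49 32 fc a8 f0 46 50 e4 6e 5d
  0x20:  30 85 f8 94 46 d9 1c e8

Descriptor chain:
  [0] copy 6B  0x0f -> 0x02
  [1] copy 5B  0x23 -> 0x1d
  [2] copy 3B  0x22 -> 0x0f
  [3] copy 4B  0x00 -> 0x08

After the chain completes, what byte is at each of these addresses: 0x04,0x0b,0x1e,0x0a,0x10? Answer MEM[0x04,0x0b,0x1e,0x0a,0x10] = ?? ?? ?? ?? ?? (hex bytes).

#0 dst[0x02+6] := {0x99,0x0f,0x80,0x11,0x52,0xd7}
#1 dst[0x1d+5] := {0x94,0x46,0xd9,0x1c,0xe8}
#2 dst[0x0f+3] := {0xf8,0x94,0x46}
#3 dst[0x08+4] := {0x41,0x72,0x99,0x0f}
query mem[0x04]=0x80, mem[0x0b]=0x0f, mem[0x1e]=0x46, mem[0x0a]=0x99, mem[0x10]=0x94

MEM[0x04,0x0b,0x1e,0x0a,0x10] = 80 0f 46 99 94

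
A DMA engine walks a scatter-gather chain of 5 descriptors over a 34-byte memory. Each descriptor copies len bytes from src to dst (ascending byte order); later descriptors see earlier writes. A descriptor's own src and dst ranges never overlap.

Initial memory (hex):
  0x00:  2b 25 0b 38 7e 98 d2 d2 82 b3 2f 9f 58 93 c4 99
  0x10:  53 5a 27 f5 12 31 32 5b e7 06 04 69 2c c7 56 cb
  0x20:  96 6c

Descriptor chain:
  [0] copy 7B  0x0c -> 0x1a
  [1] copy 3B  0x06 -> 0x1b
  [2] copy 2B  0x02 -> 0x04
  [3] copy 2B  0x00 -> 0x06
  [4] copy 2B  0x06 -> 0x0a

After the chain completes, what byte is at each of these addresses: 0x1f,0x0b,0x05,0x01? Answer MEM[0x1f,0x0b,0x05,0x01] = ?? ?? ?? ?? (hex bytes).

MEM[0x1f,0x0b,0x05,0x01] = 5a 25 38 25

#0 dst[0x1a+7] := {0x58,0x93,0xc4,0x99,0x53,0x5a,0x27}
#1 dst[0x1b+3] := {0xd2,0xd2,0x82}
#2 dst[0x04+2] := {0x0b,0x38}
#3 dst[0x06+2] := {0x2b,0x25}
#4 dst[0x0a+2] := {0x2b,0x25}
query mem[0x1f]=0x5a, mem[0x0b]=0x25, mem[0x05]=0x38, mem[0x01]=0x25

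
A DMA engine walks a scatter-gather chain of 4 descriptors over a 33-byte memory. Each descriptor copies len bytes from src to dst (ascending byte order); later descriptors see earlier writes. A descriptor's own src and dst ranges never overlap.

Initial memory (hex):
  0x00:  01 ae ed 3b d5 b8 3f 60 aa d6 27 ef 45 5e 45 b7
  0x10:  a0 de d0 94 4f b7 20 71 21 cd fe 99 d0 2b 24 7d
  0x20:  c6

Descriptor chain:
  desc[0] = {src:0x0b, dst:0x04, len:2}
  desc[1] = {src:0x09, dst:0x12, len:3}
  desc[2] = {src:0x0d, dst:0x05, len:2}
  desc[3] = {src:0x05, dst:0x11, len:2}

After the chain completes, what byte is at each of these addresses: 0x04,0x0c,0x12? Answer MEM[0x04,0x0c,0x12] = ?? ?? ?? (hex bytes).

MEM[0x04,0x0c,0x12] = ef 45 45

[0] 0x0b->0x04 len=2 : ef 45
[1] 0x09->0x12 len=3 : d6 27 ef
[2] 0x0d->0x05 len=2 : 5e 45
[3] 0x05->0x11 len=2 : 5e 45
query mem[0x04]=0xef, mem[0x0c]=0x45, mem[0x12]=0x45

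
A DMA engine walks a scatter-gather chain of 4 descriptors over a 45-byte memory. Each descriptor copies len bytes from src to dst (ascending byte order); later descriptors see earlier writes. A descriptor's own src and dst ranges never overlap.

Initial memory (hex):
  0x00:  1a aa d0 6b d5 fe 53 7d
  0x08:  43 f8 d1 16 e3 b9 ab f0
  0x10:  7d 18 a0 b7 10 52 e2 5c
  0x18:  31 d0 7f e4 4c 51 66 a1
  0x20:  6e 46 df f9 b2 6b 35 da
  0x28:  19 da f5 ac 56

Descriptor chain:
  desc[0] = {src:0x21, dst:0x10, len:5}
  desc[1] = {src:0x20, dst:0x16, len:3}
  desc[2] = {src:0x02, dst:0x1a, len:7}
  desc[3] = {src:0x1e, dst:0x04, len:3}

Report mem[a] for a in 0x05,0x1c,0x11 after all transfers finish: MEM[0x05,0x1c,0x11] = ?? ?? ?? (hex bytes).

[0] 0x21->0x10 len=5 : 46 df f9 b2 6b
[1] 0x20->0x16 len=3 : 6e 46 df
[2] 0x02->0x1a len=7 : d0 6b d5 fe 53 7d 43
[3] 0x1e->0x04 len=3 : 53 7d 43
query mem[0x05]=0x7d, mem[0x1c]=0xd5, mem[0x11]=0xdf

MEM[0x05,0x1c,0x11] = 7d d5 df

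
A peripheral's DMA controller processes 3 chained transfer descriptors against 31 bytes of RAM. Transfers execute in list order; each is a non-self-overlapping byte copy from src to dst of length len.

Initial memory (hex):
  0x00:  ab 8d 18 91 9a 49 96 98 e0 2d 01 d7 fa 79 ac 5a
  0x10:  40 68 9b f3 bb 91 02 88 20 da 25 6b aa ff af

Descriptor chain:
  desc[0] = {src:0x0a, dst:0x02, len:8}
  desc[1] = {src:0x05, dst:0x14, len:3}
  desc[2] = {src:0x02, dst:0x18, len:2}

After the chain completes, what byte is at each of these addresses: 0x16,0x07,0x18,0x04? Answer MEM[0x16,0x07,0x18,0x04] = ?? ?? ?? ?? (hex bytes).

MEM[0x16,0x07,0x18,0x04] = 5a 5a 01 fa

  after D0: wrote 8B at 0x02 = 01d7fa79ac5a4068
  after D1: wrote 3B at 0x14 = 79ac5a
  after D2: wrote 2B at 0x18 = 01d7
query mem[0x16]=0x5a, mem[0x07]=0x5a, mem[0x18]=0x01, mem[0x04]=0xfa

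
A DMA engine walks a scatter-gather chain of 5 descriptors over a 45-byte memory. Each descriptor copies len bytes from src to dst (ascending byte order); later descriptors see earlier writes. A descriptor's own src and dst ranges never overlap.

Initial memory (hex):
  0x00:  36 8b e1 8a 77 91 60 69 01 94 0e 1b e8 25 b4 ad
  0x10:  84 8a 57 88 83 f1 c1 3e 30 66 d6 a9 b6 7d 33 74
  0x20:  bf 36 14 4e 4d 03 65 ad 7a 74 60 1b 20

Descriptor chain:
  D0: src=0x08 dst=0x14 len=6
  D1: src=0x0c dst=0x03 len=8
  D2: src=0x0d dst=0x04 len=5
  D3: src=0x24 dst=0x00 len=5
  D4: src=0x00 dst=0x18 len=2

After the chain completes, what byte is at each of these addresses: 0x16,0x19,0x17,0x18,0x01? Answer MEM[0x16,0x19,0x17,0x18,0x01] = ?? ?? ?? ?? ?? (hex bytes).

D0: mem[0x14..0x19] <- [01 94 0e 1b e8 25]
D1: mem[0x03..0x0a] <- [e8 25 b4 ad 84 8a 57 88]
D2: mem[0x04..0x08] <- [25 b4 ad 84 8a]
D3: mem[0x00..0x04] <- [4d 03 65 ad 7a]
D4: mem[0x18..0x19] <- [4d 03]
query mem[0x16]=0x0e, mem[0x19]=0x03, mem[0x17]=0x1b, mem[0x18]=0x4d, mem[0x01]=0x03

MEM[0x16,0x19,0x17,0x18,0x01] = 0e 03 1b 4d 03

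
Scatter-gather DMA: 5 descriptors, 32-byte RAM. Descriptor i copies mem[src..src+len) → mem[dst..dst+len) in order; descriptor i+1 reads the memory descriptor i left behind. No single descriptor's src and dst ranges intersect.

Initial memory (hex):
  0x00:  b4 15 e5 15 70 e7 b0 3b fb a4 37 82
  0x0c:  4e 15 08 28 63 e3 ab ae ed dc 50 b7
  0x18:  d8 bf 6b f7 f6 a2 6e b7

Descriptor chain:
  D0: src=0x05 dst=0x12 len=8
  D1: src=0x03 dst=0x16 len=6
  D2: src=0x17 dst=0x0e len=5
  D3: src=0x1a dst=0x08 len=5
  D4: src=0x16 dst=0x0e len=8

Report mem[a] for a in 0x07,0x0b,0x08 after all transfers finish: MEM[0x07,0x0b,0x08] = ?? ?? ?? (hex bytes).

D0: mem[0x12..0x19] <- [e7 b0 3b fb a4 37 82 4e]
D1: mem[0x16..0x1b] <- [15 70 e7 b0 3b fb]
D2: mem[0x0e..0x12] <- [70 e7 b0 3b fb]
D3: mem[0x08..0x0c] <- [3b fb f6 a2 6e]
D4: mem[0x0e..0x15] <- [15 70 e7 b0 3b fb f6 a2]
query mem[0x07]=0x3b, mem[0x0b]=0xa2, mem[0x08]=0x3b

MEM[0x07,0x0b,0x08] = 3b a2 3b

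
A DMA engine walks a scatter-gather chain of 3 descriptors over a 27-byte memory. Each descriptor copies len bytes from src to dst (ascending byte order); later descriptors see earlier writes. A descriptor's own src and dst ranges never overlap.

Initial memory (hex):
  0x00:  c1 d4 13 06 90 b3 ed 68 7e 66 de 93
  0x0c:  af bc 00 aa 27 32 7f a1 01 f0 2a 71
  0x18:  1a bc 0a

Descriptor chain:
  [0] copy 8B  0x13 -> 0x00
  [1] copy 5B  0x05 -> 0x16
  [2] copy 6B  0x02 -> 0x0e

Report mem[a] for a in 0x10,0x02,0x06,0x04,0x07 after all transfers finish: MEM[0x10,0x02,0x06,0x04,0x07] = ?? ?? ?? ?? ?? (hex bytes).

MEM[0x10,0x02,0x06,0x04,0x07] = 71 f0 bc 71 0a

#0 dst[0x00+8] := {0xa1,0x01,0xf0,0x2a,0x71,0x1a,0xbc,0x0a}
#1 dst[0x16+5] := {0x1a,0xbc,0x0a,0x7e,0x66}
#2 dst[0x0e+6] := {0xf0,0x2a,0x71,0x1a,0xbc,0x0a}
query mem[0x10]=0x71, mem[0x02]=0xf0, mem[0x06]=0xbc, mem[0x04]=0x71, mem[0x07]=0x0a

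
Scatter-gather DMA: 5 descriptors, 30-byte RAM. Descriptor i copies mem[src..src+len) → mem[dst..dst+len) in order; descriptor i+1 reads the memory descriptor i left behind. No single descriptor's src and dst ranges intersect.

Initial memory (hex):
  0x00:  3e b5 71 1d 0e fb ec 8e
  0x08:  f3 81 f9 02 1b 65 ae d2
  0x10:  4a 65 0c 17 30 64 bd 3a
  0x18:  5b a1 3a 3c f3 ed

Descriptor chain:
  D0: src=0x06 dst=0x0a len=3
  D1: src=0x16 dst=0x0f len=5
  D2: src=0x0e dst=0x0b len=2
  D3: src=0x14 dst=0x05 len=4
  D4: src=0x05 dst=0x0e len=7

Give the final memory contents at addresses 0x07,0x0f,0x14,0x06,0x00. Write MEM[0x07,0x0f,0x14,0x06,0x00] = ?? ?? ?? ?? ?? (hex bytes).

[0] 0x06->0x0a len=3 : ec 8e f3
[1] 0x16->0x0f len=5 : bd 3a 5b a1 3a
[2] 0x0e->0x0b len=2 : ae bd
[3] 0x14->0x05 len=4 : 30 64 bd 3a
[4] 0x05->0x0e len=7 : 30 64 bd 3a 81 ec ae
query mem[0x07]=0xbd, mem[0x0f]=0x64, mem[0x14]=0xae, mem[0x06]=0x64, mem[0x00]=0x3e

MEM[0x07,0x0f,0x14,0x06,0x00] = bd 64 ae 64 3e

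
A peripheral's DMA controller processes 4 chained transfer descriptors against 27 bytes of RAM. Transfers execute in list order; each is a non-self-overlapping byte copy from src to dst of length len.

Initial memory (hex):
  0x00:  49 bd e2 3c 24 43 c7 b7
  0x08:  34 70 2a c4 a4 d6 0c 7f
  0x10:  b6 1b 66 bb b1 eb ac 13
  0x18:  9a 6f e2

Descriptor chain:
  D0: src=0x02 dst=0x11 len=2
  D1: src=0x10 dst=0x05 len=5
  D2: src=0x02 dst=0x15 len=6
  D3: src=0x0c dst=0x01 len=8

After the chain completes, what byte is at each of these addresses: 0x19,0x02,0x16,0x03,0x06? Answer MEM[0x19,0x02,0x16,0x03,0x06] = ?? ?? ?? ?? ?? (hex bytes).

MEM[0x19,0x02,0x16,0x03,0x06] = e2 d6 3c 0c e2

  after D0: wrote 2B at 0x11 = e23c
  after D1: wrote 5B at 0x05 = b6e23cbbb1
  after D2: wrote 6B at 0x15 = e23c24b6e23c
  after D3: wrote 8B at 0x01 = a4d60c7fb6e23cbb
query mem[0x19]=0xe2, mem[0x02]=0xd6, mem[0x16]=0x3c, mem[0x03]=0x0c, mem[0x06]=0xe2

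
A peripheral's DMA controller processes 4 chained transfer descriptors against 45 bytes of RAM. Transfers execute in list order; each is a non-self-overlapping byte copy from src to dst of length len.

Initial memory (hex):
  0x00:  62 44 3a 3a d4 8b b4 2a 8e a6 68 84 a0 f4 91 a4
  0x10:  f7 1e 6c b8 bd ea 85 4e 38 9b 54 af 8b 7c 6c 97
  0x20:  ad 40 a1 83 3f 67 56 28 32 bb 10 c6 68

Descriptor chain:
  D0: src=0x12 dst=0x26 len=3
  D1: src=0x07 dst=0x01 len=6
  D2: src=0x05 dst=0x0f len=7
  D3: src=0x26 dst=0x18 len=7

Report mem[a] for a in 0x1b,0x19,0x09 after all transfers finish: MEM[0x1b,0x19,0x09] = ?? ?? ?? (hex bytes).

MEM[0x1b,0x19,0x09] = bb b8 a6

#0 dst[0x26+3] := {0x6c,0xb8,0xbd}
#1 dst[0x01+6] := {0x2a,0x8e,0xa6,0x68,0x84,0xa0}
#2 dst[0x0f+7] := {0x84,0xa0,0x2a,0x8e,0xa6,0x68,0x84}
#3 dst[0x18+7] := {0x6c,0xb8,0xbd,0xbb,0x10,0xc6,0x68}
query mem[0x1b]=0xbb, mem[0x19]=0xb8, mem[0x09]=0xa6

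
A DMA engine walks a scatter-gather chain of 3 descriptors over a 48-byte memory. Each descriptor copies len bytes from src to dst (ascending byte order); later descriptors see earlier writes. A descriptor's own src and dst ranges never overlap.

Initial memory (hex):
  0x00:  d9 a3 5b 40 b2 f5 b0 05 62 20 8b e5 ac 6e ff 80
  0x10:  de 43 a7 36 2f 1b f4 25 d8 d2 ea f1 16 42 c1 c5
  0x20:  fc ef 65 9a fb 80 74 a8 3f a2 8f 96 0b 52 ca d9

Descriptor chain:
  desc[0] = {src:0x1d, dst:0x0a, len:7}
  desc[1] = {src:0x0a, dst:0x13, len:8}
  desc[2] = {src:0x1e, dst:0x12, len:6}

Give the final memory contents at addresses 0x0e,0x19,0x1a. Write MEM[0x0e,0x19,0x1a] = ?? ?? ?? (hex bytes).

D0: mem[0x0a..0x10] <- [42 c1 c5 fc ef 65 9a]
D1: mem[0x13..0x1a] <- [42 c1 c5 fc ef 65 9a 43]
D2: mem[0x12..0x17] <- [c1 c5 fc ef 65 9a]
query mem[0x0e]=0xef, mem[0x19]=0x9a, mem[0x1a]=0x43

MEM[0x0e,0x19,0x1a] = ef 9a 43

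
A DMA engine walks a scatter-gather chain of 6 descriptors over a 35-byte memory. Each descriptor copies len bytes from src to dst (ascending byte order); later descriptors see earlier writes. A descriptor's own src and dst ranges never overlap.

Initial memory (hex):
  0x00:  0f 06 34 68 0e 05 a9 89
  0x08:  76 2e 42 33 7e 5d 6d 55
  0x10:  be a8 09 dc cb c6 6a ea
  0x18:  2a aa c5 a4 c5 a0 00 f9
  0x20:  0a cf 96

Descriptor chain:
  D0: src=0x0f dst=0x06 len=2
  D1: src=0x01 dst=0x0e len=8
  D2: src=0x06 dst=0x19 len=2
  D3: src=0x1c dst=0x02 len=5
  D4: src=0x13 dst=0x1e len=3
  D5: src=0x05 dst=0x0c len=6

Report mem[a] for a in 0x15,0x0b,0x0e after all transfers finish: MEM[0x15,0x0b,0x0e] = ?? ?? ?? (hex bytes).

MEM[0x15,0x0b,0x0e] = 76 33 be

#0 dst[0x06+2] := {0x55,0xbe}
#1 dst[0x0e+8] := {0x06,0x34,0x68,0x0e,0x05,0x55,0xbe,0x76}
#2 dst[0x19+2] := {0x55,0xbe}
#3 dst[0x02+5] := {0xc5,0xa0,0x00,0xf9,0x0a}
#4 dst[0x1e+3] := {0x55,0xbe,0x76}
#5 dst[0x0c+6] := {0xf9,0x0a,0xbe,0x76,0x2e,0x42}
query mem[0x15]=0x76, mem[0x0b]=0x33, mem[0x0e]=0xbe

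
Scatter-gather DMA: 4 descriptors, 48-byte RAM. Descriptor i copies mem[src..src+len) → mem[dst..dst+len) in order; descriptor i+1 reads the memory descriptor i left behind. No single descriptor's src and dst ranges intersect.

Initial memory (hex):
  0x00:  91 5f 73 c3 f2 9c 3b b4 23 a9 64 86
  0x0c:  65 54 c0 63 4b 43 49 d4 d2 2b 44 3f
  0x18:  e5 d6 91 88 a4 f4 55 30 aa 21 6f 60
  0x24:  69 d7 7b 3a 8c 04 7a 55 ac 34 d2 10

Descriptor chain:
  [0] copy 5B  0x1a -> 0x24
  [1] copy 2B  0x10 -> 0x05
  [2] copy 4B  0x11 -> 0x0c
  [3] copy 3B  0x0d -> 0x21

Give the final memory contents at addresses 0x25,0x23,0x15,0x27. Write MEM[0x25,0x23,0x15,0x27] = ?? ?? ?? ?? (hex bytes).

MEM[0x25,0x23,0x15,0x27] = 88 d2 2b f4

[0] 0x1a->0x24 len=5 : 91 88 a4 f4 55
[1] 0x10->0x05 len=2 : 4b 43
[2] 0x11->0x0c len=4 : 43 49 d4 d2
[3] 0x0d->0x21 len=3 : 49 d4 d2
query mem[0x25]=0x88, mem[0x23]=0xd2, mem[0x15]=0x2b, mem[0x27]=0xf4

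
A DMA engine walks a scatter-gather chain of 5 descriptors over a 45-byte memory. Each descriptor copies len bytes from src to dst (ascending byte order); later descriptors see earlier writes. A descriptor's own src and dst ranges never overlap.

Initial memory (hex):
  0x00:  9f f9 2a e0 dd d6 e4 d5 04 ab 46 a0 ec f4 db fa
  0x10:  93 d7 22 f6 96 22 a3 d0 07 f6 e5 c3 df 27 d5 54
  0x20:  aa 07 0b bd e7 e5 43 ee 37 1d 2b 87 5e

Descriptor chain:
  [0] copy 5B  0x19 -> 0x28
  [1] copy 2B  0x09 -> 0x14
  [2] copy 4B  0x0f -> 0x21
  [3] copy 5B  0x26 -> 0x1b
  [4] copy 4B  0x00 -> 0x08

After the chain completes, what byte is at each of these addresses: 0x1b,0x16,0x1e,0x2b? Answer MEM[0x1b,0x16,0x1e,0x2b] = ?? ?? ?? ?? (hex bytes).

D0: mem[0x28..0x2c] <- [f6 e5 c3 df 27]
D1: mem[0x14..0x15] <- [ab 46]
D2: mem[0x21..0x24] <- [fa 93 d7 22]
D3: mem[0x1b..0x1f] <- [43 ee f6 e5 c3]
D4: mem[0x08..0x0b] <- [9f f9 2a e0]
query mem[0x1b]=0x43, mem[0x16]=0xa3, mem[0x1e]=0xe5, mem[0x2b]=0xdf

MEM[0x1b,0x16,0x1e,0x2b] = 43 a3 e5 df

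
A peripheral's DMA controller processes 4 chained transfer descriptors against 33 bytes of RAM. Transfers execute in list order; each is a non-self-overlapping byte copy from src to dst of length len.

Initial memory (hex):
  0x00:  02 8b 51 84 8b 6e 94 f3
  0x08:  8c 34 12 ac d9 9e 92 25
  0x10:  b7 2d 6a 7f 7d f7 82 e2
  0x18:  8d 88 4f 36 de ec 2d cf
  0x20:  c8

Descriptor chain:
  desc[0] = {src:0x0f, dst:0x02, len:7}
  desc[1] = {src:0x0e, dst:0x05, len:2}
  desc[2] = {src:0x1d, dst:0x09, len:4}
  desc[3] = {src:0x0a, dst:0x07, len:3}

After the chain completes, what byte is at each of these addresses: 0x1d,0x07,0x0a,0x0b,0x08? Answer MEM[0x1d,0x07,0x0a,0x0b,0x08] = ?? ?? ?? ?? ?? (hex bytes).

  after D0: wrote 7B at 0x02 = 25b72d6a7f7df7
  after D1: wrote 2B at 0x05 = 9225
  after D2: wrote 4B at 0x09 = ec2dcfc8
  after D3: wrote 3B at 0x07 = 2dcfc8
query mem[0x1d]=0xec, mem[0x07]=0x2d, mem[0x0a]=0x2d, mem[0x0b]=0xcf, mem[0x08]=0xcf

MEM[0x1d,0x07,0x0a,0x0b,0x08] = ec 2d 2d cf cf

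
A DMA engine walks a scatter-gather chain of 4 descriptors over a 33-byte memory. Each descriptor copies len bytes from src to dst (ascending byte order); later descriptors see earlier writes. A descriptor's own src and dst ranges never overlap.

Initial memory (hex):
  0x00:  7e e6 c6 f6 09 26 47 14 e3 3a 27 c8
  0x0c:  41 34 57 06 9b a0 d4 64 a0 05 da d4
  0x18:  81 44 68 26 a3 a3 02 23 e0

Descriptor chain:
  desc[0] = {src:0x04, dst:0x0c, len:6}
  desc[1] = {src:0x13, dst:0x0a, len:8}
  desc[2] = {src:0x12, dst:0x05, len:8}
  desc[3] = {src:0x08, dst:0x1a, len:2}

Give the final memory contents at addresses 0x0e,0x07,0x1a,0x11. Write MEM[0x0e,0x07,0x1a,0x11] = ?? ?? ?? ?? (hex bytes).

[0] 0x04->0x0c len=6 : 09 26 47 14 e3 3a
[1] 0x13->0x0a len=8 : 64 a0 05 da d4 81 44 68
[2] 0x12->0x05 len=8 : d4 64 a0 05 da d4 81 44
[3] 0x08->0x1a len=2 : 05 da
query mem[0x0e]=0xd4, mem[0x07]=0xa0, mem[0x1a]=0x05, mem[0x11]=0x68

MEM[0x0e,0x07,0x1a,0x11] = d4 a0 05 68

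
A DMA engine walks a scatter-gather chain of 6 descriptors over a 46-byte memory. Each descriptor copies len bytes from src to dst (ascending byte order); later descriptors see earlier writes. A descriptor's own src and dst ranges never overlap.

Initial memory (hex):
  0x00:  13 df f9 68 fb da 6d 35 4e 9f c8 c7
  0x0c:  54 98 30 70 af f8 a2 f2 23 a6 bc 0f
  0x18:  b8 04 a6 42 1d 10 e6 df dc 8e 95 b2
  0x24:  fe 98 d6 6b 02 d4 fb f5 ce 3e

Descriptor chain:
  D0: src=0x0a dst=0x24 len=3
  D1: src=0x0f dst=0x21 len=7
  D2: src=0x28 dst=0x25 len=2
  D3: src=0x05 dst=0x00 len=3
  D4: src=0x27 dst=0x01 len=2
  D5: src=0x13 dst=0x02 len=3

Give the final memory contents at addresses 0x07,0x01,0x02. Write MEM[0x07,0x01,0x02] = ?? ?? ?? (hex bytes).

#0 dst[0x24+3] := {0xc8,0xc7,0x54}
#1 dst[0x21+7] := {0x70,0xaf,0xf8,0xa2,0xf2,0x23,0xa6}
#2 dst[0x25+2] := {0x02,0xd4}
#3 dst[0x00+3] := {0xda,0x6d,0x35}
#4 dst[0x01+2] := {0xa6,0x02}
#5 dst[0x02+3] := {0xf2,0x23,0xa6}
query mem[0x07]=0x35, mem[0x01]=0xa6, mem[0x02]=0xf2

MEM[0x07,0x01,0x02] = 35 a6 f2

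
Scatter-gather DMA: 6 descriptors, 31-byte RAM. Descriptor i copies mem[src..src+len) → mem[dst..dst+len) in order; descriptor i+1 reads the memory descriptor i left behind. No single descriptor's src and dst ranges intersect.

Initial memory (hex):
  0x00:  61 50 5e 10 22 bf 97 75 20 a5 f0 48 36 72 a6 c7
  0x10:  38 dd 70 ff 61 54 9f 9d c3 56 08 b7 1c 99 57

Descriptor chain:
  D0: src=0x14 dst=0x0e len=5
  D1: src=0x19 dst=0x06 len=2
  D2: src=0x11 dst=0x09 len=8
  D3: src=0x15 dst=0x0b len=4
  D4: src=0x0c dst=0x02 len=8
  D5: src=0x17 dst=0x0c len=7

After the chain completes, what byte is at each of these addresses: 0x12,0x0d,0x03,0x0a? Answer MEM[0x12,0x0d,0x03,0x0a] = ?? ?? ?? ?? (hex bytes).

[0] 0x14->0x0e len=5 : 61 54 9f 9d c3
[1] 0x19->0x06 len=2 : 56 08
[2] 0x11->0x09 len=8 : 9d c3 ff 61 54 9f 9d c3
[3] 0x15->0x0b len=4 : 54 9f 9d c3
[4] 0x0c->0x02 len=8 : 9f 9d c3 9d c3 9d c3 ff
[5] 0x17->0x0c len=7 : 9d c3 56 08 b7 1c 99
query mem[0x12]=0x99, mem[0x0d]=0xc3, mem[0x03]=0x9d, mem[0x0a]=0xc3

MEM[0x12,0x0d,0x03,0x0a] = 99 c3 9d c3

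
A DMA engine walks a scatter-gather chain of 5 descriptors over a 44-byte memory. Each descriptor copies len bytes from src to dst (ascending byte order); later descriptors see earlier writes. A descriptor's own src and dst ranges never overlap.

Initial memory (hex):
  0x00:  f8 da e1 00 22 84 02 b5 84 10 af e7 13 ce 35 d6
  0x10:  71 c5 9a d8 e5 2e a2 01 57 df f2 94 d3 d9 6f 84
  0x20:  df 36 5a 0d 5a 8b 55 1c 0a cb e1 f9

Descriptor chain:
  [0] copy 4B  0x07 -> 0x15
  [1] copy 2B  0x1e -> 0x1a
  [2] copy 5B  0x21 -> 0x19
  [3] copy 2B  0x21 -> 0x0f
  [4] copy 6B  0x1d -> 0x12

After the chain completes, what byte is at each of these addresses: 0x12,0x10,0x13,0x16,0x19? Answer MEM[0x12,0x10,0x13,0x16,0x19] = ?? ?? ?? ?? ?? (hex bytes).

MEM[0x12,0x10,0x13,0x16,0x19] = 8b 5a 6f 36 36

D0: mem[0x15..0x18] <- [b5 84 10 af]
D1: mem[0x1a..0x1b] <- [6f 84]
D2: mem[0x19..0x1d] <- [36 5a 0d 5a 8b]
D3: mem[0x0f..0x10] <- [36 5a]
D4: mem[0x12..0x17] <- [8b 6f 84 df 36 5a]
query mem[0x12]=0x8b, mem[0x10]=0x5a, mem[0x13]=0x6f, mem[0x16]=0x36, mem[0x19]=0x36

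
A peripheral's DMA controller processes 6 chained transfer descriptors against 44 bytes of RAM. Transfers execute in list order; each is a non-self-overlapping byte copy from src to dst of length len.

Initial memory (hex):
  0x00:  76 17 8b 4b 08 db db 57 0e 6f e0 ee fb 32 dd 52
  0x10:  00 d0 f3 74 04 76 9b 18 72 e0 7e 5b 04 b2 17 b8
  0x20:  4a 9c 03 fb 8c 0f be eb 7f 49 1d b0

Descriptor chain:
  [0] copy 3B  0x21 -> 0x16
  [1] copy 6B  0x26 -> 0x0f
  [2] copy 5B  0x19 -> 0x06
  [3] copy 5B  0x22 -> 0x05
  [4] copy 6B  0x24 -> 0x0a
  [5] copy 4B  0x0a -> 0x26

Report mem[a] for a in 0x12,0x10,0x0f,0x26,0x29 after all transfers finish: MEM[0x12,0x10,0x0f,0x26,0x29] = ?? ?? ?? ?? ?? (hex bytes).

MEM[0x12,0x10,0x0f,0x26,0x29] = 49 eb 49 8c eb

D0: mem[0x16..0x18] <- [9c 03 fb]
D1: mem[0x0f..0x14] <- [be eb 7f 49 1d b0]
D2: mem[0x06..0x0a] <- [e0 7e 5b 04 b2]
D3: mem[0x05..0x09] <- [03 fb 8c 0f be]
D4: mem[0x0a..0x0f] <- [8c 0f be eb 7f 49]
D5: mem[0x26..0x29] <- [8c 0f be eb]
query mem[0x12]=0x49, mem[0x10]=0xeb, mem[0x0f]=0x49, mem[0x26]=0x8c, mem[0x29]=0xeb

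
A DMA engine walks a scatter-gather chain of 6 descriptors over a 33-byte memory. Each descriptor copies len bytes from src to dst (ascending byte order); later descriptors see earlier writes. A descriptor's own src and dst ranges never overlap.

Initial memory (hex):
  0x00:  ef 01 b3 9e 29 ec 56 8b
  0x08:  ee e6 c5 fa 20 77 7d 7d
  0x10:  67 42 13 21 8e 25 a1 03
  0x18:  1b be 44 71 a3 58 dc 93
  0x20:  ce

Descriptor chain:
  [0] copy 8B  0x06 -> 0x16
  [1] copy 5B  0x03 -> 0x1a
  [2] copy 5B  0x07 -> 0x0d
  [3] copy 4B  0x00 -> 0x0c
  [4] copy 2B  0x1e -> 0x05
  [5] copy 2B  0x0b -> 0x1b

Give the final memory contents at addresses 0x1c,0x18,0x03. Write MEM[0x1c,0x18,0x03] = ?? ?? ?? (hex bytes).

[0] 0x06->0x16 len=8 : 56 8b ee e6 c5 fa 20 77
[1] 0x03->0x1a len=5 : 9e 29 ec 56 8b
[2] 0x07->0x0d len=5 : 8b ee e6 c5 fa
[3] 0x00->0x0c len=4 : ef 01 b3 9e
[4] 0x1e->0x05 len=2 : 8b 93
[5] 0x0b->0x1b len=2 : fa ef
query mem[0x1c]=0xef, mem[0x18]=0xee, mem[0x03]=0x9e

MEM[0x1c,0x18,0x03] = ef ee 9e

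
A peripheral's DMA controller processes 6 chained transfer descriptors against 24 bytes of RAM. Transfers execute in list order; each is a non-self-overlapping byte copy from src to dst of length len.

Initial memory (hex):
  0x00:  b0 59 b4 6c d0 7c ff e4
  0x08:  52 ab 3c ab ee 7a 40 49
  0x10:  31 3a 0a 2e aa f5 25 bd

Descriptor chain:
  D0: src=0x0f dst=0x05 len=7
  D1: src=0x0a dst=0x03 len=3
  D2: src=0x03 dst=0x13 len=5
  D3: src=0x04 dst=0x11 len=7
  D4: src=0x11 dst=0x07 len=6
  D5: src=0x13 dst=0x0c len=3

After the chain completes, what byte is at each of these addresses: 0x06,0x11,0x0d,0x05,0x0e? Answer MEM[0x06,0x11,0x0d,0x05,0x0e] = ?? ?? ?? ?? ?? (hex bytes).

MEM[0x06,0x11,0x0d,0x05,0x0e] = 31 f5 3a ee 0a

  after D0: wrote 7B at 0x05 = 49313a0a2eaaf5
  after D1: wrote 3B at 0x03 = aaf5ee
  after D2: wrote 5B at 0x13 = aaf5ee313a
  after D3: wrote 7B at 0x11 = f5ee313a0a2eaa
  after D4: wrote 6B at 0x07 = f5ee313a0a2e
  after D5: wrote 3B at 0x0c = 313a0a
query mem[0x06]=0x31, mem[0x11]=0xf5, mem[0x0d]=0x3a, mem[0x05]=0xee, mem[0x0e]=0x0a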